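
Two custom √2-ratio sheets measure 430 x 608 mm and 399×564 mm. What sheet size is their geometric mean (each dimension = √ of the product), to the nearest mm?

Short side: √(430 · 399) = √171570 ≈ 414.2 → 414 mm
Long side: √(608 · 564) = √342912 ≈ 585.6 → 586 mm

414 × 586 mm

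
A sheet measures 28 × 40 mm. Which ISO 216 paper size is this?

Aspect ratio 40/28 ≈ 1.429 — close to the ISO √2 ≈ 1.414.
In the C-series (envelope sizes, between A and B): C10 = 28 × 40 mm.

C10 (28 × 40 mm)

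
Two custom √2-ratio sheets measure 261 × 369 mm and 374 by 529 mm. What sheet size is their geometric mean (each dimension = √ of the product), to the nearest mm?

Short side: √(261 · 374) = √97614 ≈ 312.4 → 312 mm
Long side: √(369 · 529) = √195201 ≈ 441.8 → 442 mm

312 × 442 mm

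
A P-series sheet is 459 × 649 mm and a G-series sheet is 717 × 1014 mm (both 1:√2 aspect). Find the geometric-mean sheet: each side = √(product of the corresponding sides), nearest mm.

574 × 811 mm

Short side: √(459 · 717) = √329103 ≈ 573.7 → 574 mm
Long side: √(649 · 1014) = √658086 ≈ 811.2 → 811 mm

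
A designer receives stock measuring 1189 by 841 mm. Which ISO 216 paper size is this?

A0 (841 × 1189 mm)

Aspect ratio 1189/841 ≈ 1.414 — close to the ISO √2 ≈ 1.414.
In the A-series (A0 area = 1 m²): A0 = 841 × 1189 mm.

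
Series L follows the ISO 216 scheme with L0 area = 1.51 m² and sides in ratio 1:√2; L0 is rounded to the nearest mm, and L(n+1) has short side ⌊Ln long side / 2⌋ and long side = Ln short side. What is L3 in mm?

365 × 516 mm

Let L0's short side be w mm. w · w√2 = 1.51 m² = 1,510,000 mm², so w ≈ 1033.3 mm and w√2 ≈ 1461.3 mm → L0 = 1033 × 1461 mm.
L1: ⌊1461/2⌋ × 1033 = 730 × 1033 mm
L2: ⌊1033/2⌋ × 730 = 516 × 730 mm
L3: ⌊730/2⌋ × 516 = 365 × 516 mm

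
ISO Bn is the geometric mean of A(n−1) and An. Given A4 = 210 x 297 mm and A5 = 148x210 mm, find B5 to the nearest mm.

176 × 250 mm

Short side: √(210 · 148) = √31080 ≈ 176.3 → 176 mm
Long side: √(297 · 210) = √62370 ≈ 249.7 → 250 mm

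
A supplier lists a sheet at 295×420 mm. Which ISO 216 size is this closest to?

Aspect ratio 420/295 ≈ 1.424 — close to the ISO √2 ≈ 1.414.
In the A-series (A0 area = 1 m²): A3 = 297 × 420 mm.
Off by 2 mm total — nearest standard size.

A3 (297 × 420 mm)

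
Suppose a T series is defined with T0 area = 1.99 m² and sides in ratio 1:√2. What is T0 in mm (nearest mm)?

1186 × 1678 mm

Let the short side be w mm. Then w · w√2 = 1.99 m² = 1,990,000 mm².
w² = 1,990,000/√2, so w ≈ 1186.2 mm; long side = w√2 ≈ 1677.6 mm.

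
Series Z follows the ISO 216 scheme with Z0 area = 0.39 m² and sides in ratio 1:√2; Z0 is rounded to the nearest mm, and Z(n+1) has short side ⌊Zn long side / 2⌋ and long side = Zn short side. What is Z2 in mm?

Let Z0's short side be w mm. w · w√2 = 0.39 m² = 390,000 mm², so w ≈ 525.1 mm and w√2 ≈ 742.7 mm → Z0 = 525 × 743 mm.
Z1: ⌊743/2⌋ × 525 = 371 × 525 mm
Z2: ⌊525/2⌋ × 371 = 262 × 371 mm

262 × 371 mm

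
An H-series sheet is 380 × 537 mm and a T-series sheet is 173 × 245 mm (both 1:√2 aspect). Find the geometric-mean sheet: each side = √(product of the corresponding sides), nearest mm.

Short side: √(380 · 173) = √65740 ≈ 256.4 → 256 mm
Long side: √(537 · 245) = √131565 ≈ 362.7 → 363 mm

256 × 363 mm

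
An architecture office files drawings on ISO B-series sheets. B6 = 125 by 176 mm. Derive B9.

44 × 62 mm

B7: ⌊176/2⌋ × 125 = 88 × 125 mm
B8: ⌊125/2⌋ × 88 = 62 × 88 mm
B9: ⌊88/2⌋ × 62 = 44 × 62 mm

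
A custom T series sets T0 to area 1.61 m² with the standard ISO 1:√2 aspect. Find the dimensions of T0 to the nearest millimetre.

1067 × 1509 mm

Let the short side be w mm. Then w · w√2 = 1.61 m² = 1,610,000 mm².
w² = 1,610,000/√2, so w ≈ 1067.0 mm; long side = w√2 ≈ 1508.9 mm.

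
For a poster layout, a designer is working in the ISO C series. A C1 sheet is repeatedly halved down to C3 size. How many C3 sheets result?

4

C1 = 648 × 917 mm; C3 = 324 × 458 mm.
Each halving step doubles the count; 2 steps from C1 to C3.
2^2 = 4.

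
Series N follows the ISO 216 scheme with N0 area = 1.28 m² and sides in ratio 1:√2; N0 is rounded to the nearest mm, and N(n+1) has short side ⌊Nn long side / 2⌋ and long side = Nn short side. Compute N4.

Let N0's short side be w mm. w · w√2 = 1.28 m² = 1,280,000 mm², so w ≈ 951.4 mm and w√2 ≈ 1345.4 mm → N0 = 951 × 1345 mm.
N1: ⌊1345/2⌋ × 951 = 672 × 951 mm
N2: ⌊951/2⌋ × 672 = 475 × 672 mm
N3: ⌊672/2⌋ × 475 = 336 × 475 mm
N4: ⌊475/2⌋ × 336 = 237 × 336 mm

237 × 336 mm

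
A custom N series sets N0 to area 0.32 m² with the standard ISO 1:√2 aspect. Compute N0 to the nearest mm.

Let the short side be w mm. Then w · w√2 = 0.32 m² = 320,000 mm².
w² = 320,000/√2, so w ≈ 475.7 mm; long side = w√2 ≈ 672.7 mm.

476 × 673 mm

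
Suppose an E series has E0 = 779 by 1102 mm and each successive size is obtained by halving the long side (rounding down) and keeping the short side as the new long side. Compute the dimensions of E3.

275 × 389 mm

E1: ⌊1102/2⌋ × 779 = 551 × 779 mm
E2: ⌊779/2⌋ × 551 = 389 × 551 mm
E3: ⌊551/2⌋ × 389 = 275 × 389 mm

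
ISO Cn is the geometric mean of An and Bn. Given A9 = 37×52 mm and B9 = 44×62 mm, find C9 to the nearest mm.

Short side: √(37 · 44) = √1628 ≈ 40.3 → 40 mm
Long side: √(52 · 62) = √3224 ≈ 56.8 → 57 mm

40 × 57 mm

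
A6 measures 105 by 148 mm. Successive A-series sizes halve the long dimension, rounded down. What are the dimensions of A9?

A7: ⌊148/2⌋ × 105 = 74 × 105 mm
A8: ⌊105/2⌋ × 74 = 52 × 74 mm
A9: ⌊74/2⌋ × 52 = 37 × 52 mm

37 × 52 mm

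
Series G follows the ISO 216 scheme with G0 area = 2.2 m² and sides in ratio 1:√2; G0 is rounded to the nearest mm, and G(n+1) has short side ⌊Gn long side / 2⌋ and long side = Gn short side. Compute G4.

311 × 441 mm

Let G0's short side be w mm. w · w√2 = 2.2 m² = 2,200,000 mm², so w ≈ 1247.3 mm and w√2 ≈ 1763.9 mm → G0 = 1247 × 1764 mm.
G1: ⌊1764/2⌋ × 1247 = 882 × 1247 mm
G2: ⌊1247/2⌋ × 882 = 623 × 882 mm
G3: ⌊882/2⌋ × 623 = 441 × 623 mm
G4: ⌊623/2⌋ × 441 = 311 × 441 mm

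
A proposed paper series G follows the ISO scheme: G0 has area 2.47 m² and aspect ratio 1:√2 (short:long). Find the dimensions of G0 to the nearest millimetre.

Let the short side be w mm. Then w · w√2 = 2.47 m² = 2,470,000 mm².
w² = 2,470,000/√2, so w ≈ 1321.6 mm; long side = w√2 ≈ 1869.0 mm.

1322 × 1869 mm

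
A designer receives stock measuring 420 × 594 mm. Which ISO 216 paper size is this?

A2 (420 × 594 mm)

Aspect ratio 594/420 ≈ 1.414 — close to the ISO √2 ≈ 1.414.
In the A-series (A0 area = 1 m²): A2 = 420 × 594 mm.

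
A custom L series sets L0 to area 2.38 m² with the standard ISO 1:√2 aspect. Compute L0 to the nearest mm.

1297 × 1835 mm

Let the short side be w mm. Then w · w√2 = 2.38 m² = 2,380,000 mm².
w² = 2,380,000/√2, so w ≈ 1297.3 mm; long side = w√2 ≈ 1834.6 mm.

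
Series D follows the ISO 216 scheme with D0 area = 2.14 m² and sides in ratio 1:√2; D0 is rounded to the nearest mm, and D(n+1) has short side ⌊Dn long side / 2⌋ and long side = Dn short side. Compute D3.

435 × 615 mm

Let D0's short side be w mm. w · w√2 = 2.14 m² = 2,140,000 mm², so w ≈ 1230.1 mm and w√2 ≈ 1739.7 mm → D0 = 1230 × 1740 mm.
D1: ⌊1740/2⌋ × 1230 = 870 × 1230 mm
D2: ⌊1230/2⌋ × 870 = 615 × 870 mm
D3: ⌊870/2⌋ × 615 = 435 × 615 mm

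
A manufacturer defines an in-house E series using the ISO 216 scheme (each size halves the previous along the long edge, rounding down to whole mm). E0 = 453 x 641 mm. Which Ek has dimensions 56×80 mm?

E6

E0: 453 × 641 mm
E1: 320 × 453 mm
E2: 226 × 320 mm
E3: 160 × 226 mm
E4: 113 × 160 mm
E5: 80 × 113 mm
E6: 56 × 80 mm
E7: 40 × 56 mm
→ matches E6.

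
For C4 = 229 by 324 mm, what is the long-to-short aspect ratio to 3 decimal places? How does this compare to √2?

324 / 229 = 1.415
Matches √2 ≈ 1.414 — the ISO 216 defining ratio.

1.415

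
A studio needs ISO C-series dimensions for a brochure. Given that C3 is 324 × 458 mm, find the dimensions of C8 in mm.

57 × 81 mm

C4: ⌊458/2⌋ × 324 = 229 × 324 mm
C5: ⌊324/2⌋ × 229 = 162 × 229 mm
C6: ⌊229/2⌋ × 162 = 114 × 162 mm
C7: ⌊162/2⌋ × 114 = 81 × 114 mm
C8: ⌊114/2⌋ × 81 = 57 × 81 mm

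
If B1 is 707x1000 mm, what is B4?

250 × 353 mm

B2: ⌊1000/2⌋ × 707 = 500 × 707 mm
B3: ⌊707/2⌋ × 500 = 353 × 500 mm
B4: ⌊500/2⌋ × 353 = 250 × 353 mm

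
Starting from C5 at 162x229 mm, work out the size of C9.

40 × 57 mm

C6: ⌊229/2⌋ × 162 = 114 × 162 mm
C7: ⌊162/2⌋ × 114 = 81 × 114 mm
C8: ⌊114/2⌋ × 81 = 57 × 81 mm
C9: ⌊81/2⌋ × 57 = 40 × 57 mm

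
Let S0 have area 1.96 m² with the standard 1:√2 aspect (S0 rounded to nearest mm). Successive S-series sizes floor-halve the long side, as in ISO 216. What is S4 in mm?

294 × 416 mm

Let S0's short side be w mm. w · w√2 = 1.96 m² = 1,960,000 mm², so w ≈ 1177.3 mm and w√2 ≈ 1664.9 mm → S0 = 1177 × 1665 mm.
S1: ⌊1665/2⌋ × 1177 = 832 × 1177 mm
S2: ⌊1177/2⌋ × 832 = 588 × 832 mm
S3: ⌊832/2⌋ × 588 = 416 × 588 mm
S4: ⌊588/2⌋ × 416 = 294 × 416 mm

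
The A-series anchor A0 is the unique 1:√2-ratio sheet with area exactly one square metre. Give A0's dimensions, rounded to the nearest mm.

Let the short side be w mm. Then the long side is w√2 and w · w√2 = 10⁶ mm².
w² = 10⁶/√2, so w = 1000 / 2^(1/4) ≈ 840.9 mm; long side = 1000 · 2^(1/4) ≈ 1189.2 mm.

841 × 1189 mm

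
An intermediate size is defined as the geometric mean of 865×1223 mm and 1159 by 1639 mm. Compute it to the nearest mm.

Short side: √(865 · 1159) = √1002535 ≈ 1001.3 → 1001 mm
Long side: √(1223 · 1639) = √2004497 ≈ 1415.8 → 1416 mm

1001 × 1416 mm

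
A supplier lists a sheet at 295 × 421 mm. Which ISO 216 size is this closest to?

A3 (297 × 420 mm)

Aspect ratio 421/295 ≈ 1.427 — close to the ISO √2 ≈ 1.414.
In the A-series (A0 area = 1 m²): A3 = 297 × 420 mm.
Off by 3 mm total — nearest standard size.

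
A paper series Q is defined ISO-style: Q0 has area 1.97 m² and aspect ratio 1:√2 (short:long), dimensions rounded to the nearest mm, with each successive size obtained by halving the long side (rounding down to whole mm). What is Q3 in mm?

417 × 590 mm

Let Q0's short side be w mm. w · w√2 = 1.97 m² = 1,970,000 mm², so w ≈ 1180.3 mm and w√2 ≈ 1669.1 mm → Q0 = 1180 × 1669 mm.
Q1: ⌊1669/2⌋ × 1180 = 834 × 1180 mm
Q2: ⌊1180/2⌋ × 834 = 590 × 834 mm
Q3: ⌊834/2⌋ × 590 = 417 × 590 mm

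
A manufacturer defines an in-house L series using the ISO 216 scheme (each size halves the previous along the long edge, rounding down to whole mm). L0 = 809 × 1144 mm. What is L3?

286 × 404 mm

L1: ⌊1144/2⌋ × 809 = 572 × 809 mm
L2: ⌊809/2⌋ × 572 = 404 × 572 mm
L3: ⌊572/2⌋ × 404 = 286 × 404 mm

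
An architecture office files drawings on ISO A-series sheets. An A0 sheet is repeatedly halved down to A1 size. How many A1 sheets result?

2

A0 = 841 × 1189 mm; A1 = 594 × 841 mm.
Each halving step doubles the count; 1 step from A0 to A1.
2^1 = 2.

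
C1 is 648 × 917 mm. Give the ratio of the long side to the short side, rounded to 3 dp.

1.415

917 / 648 = 1.415
Matches √2 ≈ 1.414 — the ISO 216 defining ratio.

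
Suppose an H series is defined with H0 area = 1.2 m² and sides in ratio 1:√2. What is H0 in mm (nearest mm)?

921 × 1303 mm

Let the short side be w mm. Then w · w√2 = 1.2 m² = 1,200,000 mm².
w² = 1,200,000/√2, so w ≈ 921.2 mm; long side = w√2 ≈ 1302.7 mm.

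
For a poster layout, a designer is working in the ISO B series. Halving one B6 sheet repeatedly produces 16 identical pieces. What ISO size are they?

16 = 2^4, so 4 halving steps.
B6 → B7 → … → B10 after 4 steps.

B10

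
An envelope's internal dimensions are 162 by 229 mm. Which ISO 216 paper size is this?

C5 (162 × 229 mm)

Aspect ratio 229/162 ≈ 1.414 — close to the ISO √2 ≈ 1.414.
In the C-series (envelope sizes, between A and B): C5 = 162 × 229 mm.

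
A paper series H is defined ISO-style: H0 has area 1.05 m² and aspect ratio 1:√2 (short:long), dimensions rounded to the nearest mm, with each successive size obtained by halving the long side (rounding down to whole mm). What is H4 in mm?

215 × 304 mm

Let H0's short side be w mm. w · w√2 = 1.05 m² = 1,050,000 mm², so w ≈ 861.7 mm and w√2 ≈ 1218.6 mm → H0 = 862 × 1219 mm.
H1: ⌊1219/2⌋ × 862 = 609 × 862 mm
H2: ⌊862/2⌋ × 609 = 431 × 609 mm
H3: ⌊609/2⌋ × 431 = 304 × 431 mm
H4: ⌊431/2⌋ × 304 = 215 × 304 mm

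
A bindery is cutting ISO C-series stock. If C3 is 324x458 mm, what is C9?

C4: ⌊458/2⌋ × 324 = 229 × 324 mm
C5: ⌊324/2⌋ × 229 = 162 × 229 mm
C6: ⌊229/2⌋ × 162 = 114 × 162 mm
C7: ⌊162/2⌋ × 114 = 81 × 114 mm
C8: ⌊114/2⌋ × 81 = 57 × 81 mm
C9: ⌊81/2⌋ × 57 = 40 × 57 mm

40 × 57 mm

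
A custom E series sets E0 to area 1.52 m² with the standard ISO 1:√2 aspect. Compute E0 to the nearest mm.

Let the short side be w mm. Then w · w√2 = 1.52 m² = 1,520,000 mm².
w² = 1,520,000/√2, so w ≈ 1036.7 mm; long side = w√2 ≈ 1466.2 mm.

1037 × 1466 mm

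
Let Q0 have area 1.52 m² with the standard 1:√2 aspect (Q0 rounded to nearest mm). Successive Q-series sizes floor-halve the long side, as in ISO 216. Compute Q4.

Let Q0's short side be w mm. w · w√2 = 1.52 m² = 1,520,000 mm², so w ≈ 1036.7 mm and w√2 ≈ 1466.2 mm → Q0 = 1037 × 1466 mm.
Q1: ⌊1466/2⌋ × 1037 = 733 × 1037 mm
Q2: ⌊1037/2⌋ × 733 = 518 × 733 mm
Q3: ⌊733/2⌋ × 518 = 366 × 518 mm
Q4: ⌊518/2⌋ × 366 = 259 × 366 mm

259 × 366 mm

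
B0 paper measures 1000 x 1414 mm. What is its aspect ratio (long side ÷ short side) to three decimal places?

1.414

1414 / 1000 = 1.414
Matches √2 ≈ 1.414 — the ISO 216 defining ratio.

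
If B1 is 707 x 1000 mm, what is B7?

88 × 125 mm

B2: ⌊1000/2⌋ × 707 = 500 × 707 mm
B3: ⌊707/2⌋ × 500 = 353 × 500 mm
B4: ⌊500/2⌋ × 353 = 250 × 353 mm
B5: ⌊353/2⌋ × 250 = 176 × 250 mm
B6: ⌊250/2⌋ × 176 = 125 × 176 mm
B7: ⌊176/2⌋ × 125 = 88 × 125 mm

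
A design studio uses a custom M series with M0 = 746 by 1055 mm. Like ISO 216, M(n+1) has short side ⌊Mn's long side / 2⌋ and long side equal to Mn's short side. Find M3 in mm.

263 × 373 mm

M1: ⌊1055/2⌋ × 746 = 527 × 746 mm
M2: ⌊746/2⌋ × 527 = 373 × 527 mm
M3: ⌊527/2⌋ × 373 = 263 × 373 mm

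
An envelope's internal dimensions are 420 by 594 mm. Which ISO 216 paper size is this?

Aspect ratio 594/420 ≈ 1.414 — close to the ISO √2 ≈ 1.414.
In the A-series (A0 area = 1 m²): A2 = 420 × 594 mm.

A2 (420 × 594 mm)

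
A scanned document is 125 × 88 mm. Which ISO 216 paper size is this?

B7 (88 × 125 mm)

Aspect ratio 125/88 ≈ 1.420 — close to the ISO √2 ≈ 1.414.
In the B-series (B0 = 1000 × 1414 mm): B7 = 88 × 125 mm.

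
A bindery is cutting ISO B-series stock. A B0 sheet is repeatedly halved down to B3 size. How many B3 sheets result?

B0 = 1000 × 1414 mm; B3 = 353 × 500 mm.
Each halving step doubles the count; 3 steps from B0 to B3.
2^3 = 8.

8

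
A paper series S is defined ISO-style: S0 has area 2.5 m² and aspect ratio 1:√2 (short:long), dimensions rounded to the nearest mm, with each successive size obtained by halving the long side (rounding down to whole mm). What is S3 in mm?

470 × 665 mm

Let S0's short side be w mm. w · w√2 = 2.5 m² = 2,500,000 mm², so w ≈ 1329.6 mm and w√2 ≈ 1880.3 mm → S0 = 1330 × 1880 mm.
S1: ⌊1880/2⌋ × 1330 = 940 × 1330 mm
S2: ⌊1330/2⌋ × 940 = 665 × 940 mm
S3: ⌊940/2⌋ × 665 = 470 × 665 mm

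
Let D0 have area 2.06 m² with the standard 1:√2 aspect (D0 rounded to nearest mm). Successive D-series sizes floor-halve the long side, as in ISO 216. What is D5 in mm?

213 × 301 mm

Let D0's short side be w mm. w · w√2 = 2.06 m² = 2,060,000 mm², so w ≈ 1206.9 mm and w√2 ≈ 1706.8 mm → D0 = 1207 × 1707 mm.
D1: ⌊1707/2⌋ × 1207 = 853 × 1207 mm
D2: ⌊1207/2⌋ × 853 = 603 × 853 mm
D3: ⌊853/2⌋ × 603 = 426 × 603 mm
D4: ⌊603/2⌋ × 426 = 301 × 426 mm
D5: ⌊426/2⌋ × 301 = 213 × 301 mm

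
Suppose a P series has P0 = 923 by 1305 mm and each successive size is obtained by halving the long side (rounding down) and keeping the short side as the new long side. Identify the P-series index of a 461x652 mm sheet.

P2

P0: 923 × 1305 mm
P1: 652 × 923 mm
P2: 461 × 652 mm
P3: 326 × 461 mm
→ matches P2.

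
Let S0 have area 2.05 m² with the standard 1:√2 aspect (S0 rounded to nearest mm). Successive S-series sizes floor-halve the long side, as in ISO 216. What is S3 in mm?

425 × 602 mm

Let S0's short side be w mm. w · w√2 = 2.05 m² = 2,050,000 mm², so w ≈ 1204.0 mm and w√2 ≈ 1702.7 mm → S0 = 1204 × 1703 mm.
S1: ⌊1703/2⌋ × 1204 = 851 × 1204 mm
S2: ⌊1204/2⌋ × 851 = 602 × 851 mm
S3: ⌊851/2⌋ × 602 = 425 × 602 mm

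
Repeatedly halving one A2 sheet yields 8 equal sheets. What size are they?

A5

8 = 2^3, so 3 halving steps.
A2 → A3 → … → A5 after 3 steps.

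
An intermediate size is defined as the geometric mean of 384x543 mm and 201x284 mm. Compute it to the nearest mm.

Short side: √(384 · 201) = √77184 ≈ 277.8 → 278 mm
Long side: √(543 · 284) = √154212 ≈ 392.7 → 393 mm

278 × 393 mm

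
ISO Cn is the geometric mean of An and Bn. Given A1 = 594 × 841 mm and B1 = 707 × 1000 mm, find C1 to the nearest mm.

Short side: √(594 · 707) = √419958 ≈ 648.0 → 648 mm
Long side: √(841 · 1000) = √841000 ≈ 917.1 → 917 mm

648 × 917 mm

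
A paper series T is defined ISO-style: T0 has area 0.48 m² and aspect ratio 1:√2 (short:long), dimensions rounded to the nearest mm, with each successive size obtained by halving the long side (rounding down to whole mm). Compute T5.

103 × 145 mm

Let T0's short side be w mm. w · w√2 = 0.48 m² = 480,000 mm², so w ≈ 582.6 mm and w√2 ≈ 823.9 mm → T0 = 583 × 824 mm.
T1: ⌊824/2⌋ × 583 = 412 × 583 mm
T2: ⌊583/2⌋ × 412 = 291 × 412 mm
T3: ⌊412/2⌋ × 291 = 206 × 291 mm
T4: ⌊291/2⌋ × 206 = 145 × 206 mm
T5: ⌊206/2⌋ × 145 = 103 × 145 mm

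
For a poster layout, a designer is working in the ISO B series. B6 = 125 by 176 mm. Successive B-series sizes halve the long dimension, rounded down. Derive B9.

B7: ⌊176/2⌋ × 125 = 88 × 125 mm
B8: ⌊125/2⌋ × 88 = 62 × 88 mm
B9: ⌊88/2⌋ × 62 = 44 × 62 mm

44 × 62 mm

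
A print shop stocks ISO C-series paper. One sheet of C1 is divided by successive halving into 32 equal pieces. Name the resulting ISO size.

32 = 2^5, so 5 halving steps.
C1 → C2 → … → C6 after 5 steps.

C6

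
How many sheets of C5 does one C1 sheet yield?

Each ISO step halves the sheet: 1 × C1 → 2 × C2 → 4 × C3 → 8 × C4 → …
From C1 to C5 is 4 halving steps: 2^4 = 16.

16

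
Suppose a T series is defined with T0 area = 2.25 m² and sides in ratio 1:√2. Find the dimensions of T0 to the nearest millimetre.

Let the short side be w mm. Then w · w√2 = 2.25 m² = 2,250,000 mm².
w² = 2,250,000/√2, so w ≈ 1261.3 mm; long side = w√2 ≈ 1783.8 mm.

1261 × 1784 mm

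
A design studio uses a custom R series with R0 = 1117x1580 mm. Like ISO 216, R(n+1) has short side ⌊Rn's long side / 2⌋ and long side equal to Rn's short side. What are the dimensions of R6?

R1 = 790 × 1117 mm (from R0 by 1 halving).
R2: ⌊1117/2⌋ × 790 = 558 × 790 mm
R3: ⌊790/2⌋ × 558 = 395 × 558 mm
R4: ⌊558/2⌋ × 395 = 279 × 395 mm
R5: ⌊395/2⌋ × 279 = 197 × 279 mm
R6: ⌊279/2⌋ × 197 = 139 × 197 mm

139 × 197 mm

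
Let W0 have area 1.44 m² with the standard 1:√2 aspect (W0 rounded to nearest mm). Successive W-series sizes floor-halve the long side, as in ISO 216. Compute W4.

Let W0's short side be w mm. w · w√2 = 1.44 m² = 1,440,000 mm², so w ≈ 1009.1 mm and w√2 ≈ 1427.0 mm → W0 = 1009 × 1427 mm.
W1: ⌊1427/2⌋ × 1009 = 713 × 1009 mm
W2: ⌊1009/2⌋ × 713 = 504 × 713 mm
W3: ⌊713/2⌋ × 504 = 356 × 504 mm
W4: ⌊504/2⌋ × 356 = 252 × 356 mm

252 × 356 mm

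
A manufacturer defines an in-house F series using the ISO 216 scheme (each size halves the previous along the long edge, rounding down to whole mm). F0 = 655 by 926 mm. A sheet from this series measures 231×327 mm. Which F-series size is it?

F0: 655 × 926 mm
F1: 463 × 655 mm
F2: 327 × 463 mm
F3: 231 × 327 mm
F4: 163 × 231 mm
→ matches F3.

F3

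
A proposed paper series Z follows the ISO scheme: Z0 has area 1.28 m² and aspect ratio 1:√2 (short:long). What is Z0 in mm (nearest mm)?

Let the short side be w mm. Then w · w√2 = 1.28 m² = 1,280,000 mm².
w² = 1,280,000/√2, so w ≈ 951.4 mm; long side = w√2 ≈ 1345.4 mm.

951 × 1345 mm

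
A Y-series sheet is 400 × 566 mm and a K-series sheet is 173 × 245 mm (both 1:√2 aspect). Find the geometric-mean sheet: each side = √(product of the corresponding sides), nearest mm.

Short side: √(400 · 173) = √69200 ≈ 263.1 → 263 mm
Long side: √(566 · 245) = √138670 ≈ 372.4 → 372 mm

263 × 372 mm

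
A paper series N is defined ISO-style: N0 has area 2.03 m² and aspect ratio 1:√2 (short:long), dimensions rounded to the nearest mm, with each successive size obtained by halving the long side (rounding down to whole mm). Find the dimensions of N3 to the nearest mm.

423 × 599 mm

Let N0's short side be w mm. w · w√2 = 2.03 m² = 2,030,000 mm², so w ≈ 1198.1 mm and w√2 ≈ 1694.4 mm → N0 = 1198 × 1694 mm.
N1: ⌊1694/2⌋ × 1198 = 847 × 1198 mm
N2: ⌊1198/2⌋ × 847 = 599 × 847 mm
N3: ⌊847/2⌋ × 599 = 423 × 599 mm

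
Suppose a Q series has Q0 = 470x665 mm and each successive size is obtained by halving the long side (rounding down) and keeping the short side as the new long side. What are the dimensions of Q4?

Q1: ⌊665/2⌋ × 470 = 332 × 470 mm
Q2: ⌊470/2⌋ × 332 = 235 × 332 mm
Q3: ⌊332/2⌋ × 235 = 166 × 235 mm
Q4: ⌊235/2⌋ × 166 = 117 × 166 mm

117 × 166 mm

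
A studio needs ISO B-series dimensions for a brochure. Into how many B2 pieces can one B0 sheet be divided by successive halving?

4

Each ISO step halves the sheet: 1 × B0 → 2 × B1 → 4 × B2
From B0 to B2 is 2 halving steps: 2^2 = 4.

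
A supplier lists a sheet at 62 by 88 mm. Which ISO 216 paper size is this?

B8 (62 × 88 mm)

Aspect ratio 88/62 ≈ 1.419 — close to the ISO √2 ≈ 1.414.
In the B-series (B0 = 1000 × 1414 mm): B8 = 62 × 88 mm.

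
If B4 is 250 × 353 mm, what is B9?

44 × 62 mm

B5: ⌊353/2⌋ × 250 = 176 × 250 mm
B6: ⌊250/2⌋ × 176 = 125 × 176 mm
B7: ⌊176/2⌋ × 125 = 88 × 125 mm
B8: ⌊125/2⌋ × 88 = 62 × 88 mm
B9: ⌊88/2⌋ × 62 = 44 × 62 mm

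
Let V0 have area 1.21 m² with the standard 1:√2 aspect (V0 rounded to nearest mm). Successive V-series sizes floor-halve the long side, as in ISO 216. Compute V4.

Let V0's short side be w mm. w · w√2 = 1.21 m² = 1,210,000 mm², so w ≈ 925.0 mm and w√2 ≈ 1308.1 mm → V0 = 925 × 1308 mm.
V1: ⌊1308/2⌋ × 925 = 654 × 925 mm
V2: ⌊925/2⌋ × 654 = 462 × 654 mm
V3: ⌊654/2⌋ × 462 = 327 × 462 mm
V4: ⌊462/2⌋ × 327 = 231 × 327 mm

231 × 327 mm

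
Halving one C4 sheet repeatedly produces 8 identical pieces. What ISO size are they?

8 = 2^3, so 3 halving steps.
C4 → C5 → … → C7 after 3 steps.

C7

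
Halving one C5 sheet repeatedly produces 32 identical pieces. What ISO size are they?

32 = 2^5, so 5 halving steps.
C5 → C6 → … → C10 after 5 steps.

C10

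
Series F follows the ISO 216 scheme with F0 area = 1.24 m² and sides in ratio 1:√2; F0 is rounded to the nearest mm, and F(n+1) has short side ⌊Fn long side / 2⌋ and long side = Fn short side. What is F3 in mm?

Let F0's short side be w mm. w · w√2 = 1.24 m² = 1,240,000 mm², so w ≈ 936.4 mm and w√2 ≈ 1324.2 mm → F0 = 936 × 1324 mm.
F1: ⌊1324/2⌋ × 936 = 662 × 936 mm
F2: ⌊936/2⌋ × 662 = 468 × 662 mm
F3: ⌊662/2⌋ × 468 = 331 × 468 mm

331 × 468 mm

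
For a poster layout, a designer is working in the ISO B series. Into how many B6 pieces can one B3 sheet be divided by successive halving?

8

Each ISO step halves the sheet: 1 × B3 → 2 × B4 → 4 × B5 → 8 × B6
From B3 to B6 is 3 halving steps: 2^3 = 8.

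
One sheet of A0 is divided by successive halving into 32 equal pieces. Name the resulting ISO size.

32 = 2^5, so 5 halving steps.
A0 → A1 → … → A5 after 5 steps.

A5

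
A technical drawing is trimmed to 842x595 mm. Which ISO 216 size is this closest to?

Aspect ratio 842/595 ≈ 1.415 — close to the ISO √2 ≈ 1.414.
In the A-series (A0 area = 1 m²): A1 = 594 × 841 mm.
Off by 2 mm total — nearest standard size.

A1 (594 × 841 mm)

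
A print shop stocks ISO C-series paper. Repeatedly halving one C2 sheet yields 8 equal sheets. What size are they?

C5

8 = 2^3, so 3 halving steps.
C2 → C3 → … → C5 after 3 steps.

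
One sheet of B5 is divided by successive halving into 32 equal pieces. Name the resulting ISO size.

B10

32 = 2^5, so 5 halving steps.
B5 → B6 → … → B10 after 5 steps.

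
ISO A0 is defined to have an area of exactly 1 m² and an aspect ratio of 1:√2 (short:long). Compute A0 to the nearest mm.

Let the short side be w mm. Then the long side is w√2 and w · w√2 = 10⁶ mm².
w² = 10⁶/√2, so w = 1000 / 2^(1/4) ≈ 840.9 mm; long side = 1000 · 2^(1/4) ≈ 1189.2 mm.

841 × 1189 mm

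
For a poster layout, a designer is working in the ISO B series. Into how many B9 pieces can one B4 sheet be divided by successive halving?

32

B4 = 250 × 353 mm; B9 = 44 × 62 mm.
Each halving step doubles the count; 5 steps from B4 to B9.
2^5 = 32.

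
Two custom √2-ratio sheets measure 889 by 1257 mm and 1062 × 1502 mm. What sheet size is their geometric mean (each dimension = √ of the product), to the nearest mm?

972 × 1374 mm

Short side: √(889 · 1062) = √944118 ≈ 971.7 → 972 mm
Long side: √(1257 · 1502) = √1888014 ≈ 1374.1 → 1374 mm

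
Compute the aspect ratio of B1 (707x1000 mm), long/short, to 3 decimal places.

1.414

1000 / 707 = 1.414
Matches √2 ≈ 1.414 — the ISO 216 defining ratio.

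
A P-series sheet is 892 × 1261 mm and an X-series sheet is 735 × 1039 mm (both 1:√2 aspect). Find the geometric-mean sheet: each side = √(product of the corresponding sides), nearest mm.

810 × 1145 mm

Short side: √(892 · 735) = √655620 ≈ 809.7 → 810 mm
Long side: √(1261 · 1039) = √1310179 ≈ 1144.6 → 1145 mm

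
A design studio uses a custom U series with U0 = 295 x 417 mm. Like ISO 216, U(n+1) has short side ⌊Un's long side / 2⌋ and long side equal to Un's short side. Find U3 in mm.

104 × 147 mm

U1: ⌊417/2⌋ × 295 = 208 × 295 mm
U2: ⌊295/2⌋ × 208 = 147 × 208 mm
U3: ⌊208/2⌋ × 147 = 104 × 147 mm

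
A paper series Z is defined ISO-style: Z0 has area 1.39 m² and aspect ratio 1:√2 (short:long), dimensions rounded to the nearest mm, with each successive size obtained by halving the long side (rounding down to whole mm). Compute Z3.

Let Z0's short side be w mm. w · w√2 = 1.39 m² = 1,390,000 mm², so w ≈ 991.4 mm and w√2 ≈ 1402.1 mm → Z0 = 991 × 1402 mm.
Z1: ⌊1402/2⌋ × 991 = 701 × 991 mm
Z2: ⌊991/2⌋ × 701 = 495 × 701 mm
Z3: ⌊701/2⌋ × 495 = 350 × 495 mm

350 × 495 mm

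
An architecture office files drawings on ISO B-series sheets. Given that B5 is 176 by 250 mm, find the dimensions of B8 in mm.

B6: ⌊250/2⌋ × 176 = 125 × 176 mm
B7: ⌊176/2⌋ × 125 = 88 × 125 mm
B8: ⌊125/2⌋ × 88 = 62 × 88 mm

62 × 88 mm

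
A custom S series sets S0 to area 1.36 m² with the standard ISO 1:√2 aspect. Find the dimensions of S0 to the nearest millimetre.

981 × 1387 mm

Let the short side be w mm. Then w · w√2 = 1.36 m² = 1,360,000 mm².
w² = 1,360,000/√2, so w ≈ 980.6 mm; long side = w√2 ≈ 1386.8 mm.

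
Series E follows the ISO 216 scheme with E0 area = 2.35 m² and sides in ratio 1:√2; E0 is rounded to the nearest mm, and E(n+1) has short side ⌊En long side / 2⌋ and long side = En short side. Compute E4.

322 × 455 mm

Let E0's short side be w mm. w · w√2 = 2.35 m² = 2,350,000 mm², so w ≈ 1289.1 mm and w√2 ≈ 1823.0 mm → E0 = 1289 × 1823 mm.
E1: ⌊1823/2⌋ × 1289 = 911 × 1289 mm
E2: ⌊1289/2⌋ × 911 = 644 × 911 mm
E3: ⌊911/2⌋ × 644 = 455 × 644 mm
E4: ⌊644/2⌋ × 455 = 322 × 455 mm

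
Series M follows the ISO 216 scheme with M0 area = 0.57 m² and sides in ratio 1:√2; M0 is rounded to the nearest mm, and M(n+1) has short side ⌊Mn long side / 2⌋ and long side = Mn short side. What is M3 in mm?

Let M0's short side be w mm. w · w√2 = 0.57 m² = 570,000 mm², so w ≈ 634.9 mm and w√2 ≈ 897.8 mm → M0 = 635 × 898 mm.
M1: ⌊898/2⌋ × 635 = 449 × 635 mm
M2: ⌊635/2⌋ × 449 = 317 × 449 mm
M3: ⌊449/2⌋ × 317 = 224 × 317 mm

224 × 317 mm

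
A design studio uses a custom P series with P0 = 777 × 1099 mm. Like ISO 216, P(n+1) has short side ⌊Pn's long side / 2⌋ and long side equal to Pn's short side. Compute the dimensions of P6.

P1: ⌊1099/2⌋ × 777 = 549 × 777 mm
P2: ⌊777/2⌋ × 549 = 388 × 549 mm
P3: ⌊549/2⌋ × 388 = 274 × 388 mm
P4: ⌊388/2⌋ × 274 = 194 × 274 mm
P5: ⌊274/2⌋ × 194 = 137 × 194 mm
P6: ⌊194/2⌋ × 137 = 97 × 137 mm

97 × 137 mm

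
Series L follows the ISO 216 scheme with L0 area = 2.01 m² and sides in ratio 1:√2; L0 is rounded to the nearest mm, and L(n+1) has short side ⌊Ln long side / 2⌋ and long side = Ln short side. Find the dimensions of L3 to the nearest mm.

Let L0's short side be w mm. w · w√2 = 2.01 m² = 2,010,000 mm², so w ≈ 1192.2 mm and w√2 ≈ 1686.0 mm → L0 = 1192 × 1686 mm.
L1: ⌊1686/2⌋ × 1192 = 843 × 1192 mm
L2: ⌊1192/2⌋ × 843 = 596 × 843 mm
L3: ⌊843/2⌋ × 596 = 421 × 596 mm

421 × 596 mm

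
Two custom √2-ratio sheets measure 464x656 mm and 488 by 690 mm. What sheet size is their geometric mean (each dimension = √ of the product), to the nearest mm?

476 × 673 mm

Short side: √(464 · 488) = √226432 ≈ 475.8 → 476 mm
Long side: √(656 · 690) = √452640 ≈ 672.8 → 673 mm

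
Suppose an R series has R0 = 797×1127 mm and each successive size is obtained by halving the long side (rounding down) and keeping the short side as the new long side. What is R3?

R1: ⌊1127/2⌋ × 797 = 563 × 797 mm
R2: ⌊797/2⌋ × 563 = 398 × 563 mm
R3: ⌊563/2⌋ × 398 = 281 × 398 mm

281 × 398 mm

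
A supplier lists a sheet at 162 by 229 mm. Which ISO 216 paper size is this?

C5 (162 × 229 mm)

Aspect ratio 229/162 ≈ 1.414 — close to the ISO √2 ≈ 1.414.
In the C-series (envelope sizes, between A and B): C5 = 162 × 229 mm.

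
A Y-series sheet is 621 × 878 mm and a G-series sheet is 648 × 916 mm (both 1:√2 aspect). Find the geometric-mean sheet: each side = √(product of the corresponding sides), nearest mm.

634 × 897 mm

Short side: √(621 · 648) = √402408 ≈ 634.4 → 634 mm
Long side: √(878 · 916) = √804248 ≈ 896.8 → 897 mm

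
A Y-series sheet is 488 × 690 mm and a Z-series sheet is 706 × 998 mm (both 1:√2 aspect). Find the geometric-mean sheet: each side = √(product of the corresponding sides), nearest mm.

587 × 830 mm

Short side: √(488 · 706) = √344528 ≈ 587.0 → 587 mm
Long side: √(690 · 998) = √688620 ≈ 829.8 → 830 mm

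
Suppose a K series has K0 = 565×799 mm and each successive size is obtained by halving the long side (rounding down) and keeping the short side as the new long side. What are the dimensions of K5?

K1: ⌊799/2⌋ × 565 = 399 × 565 mm
K2: ⌊565/2⌋ × 399 = 282 × 399 mm
K3: ⌊399/2⌋ × 282 = 199 × 282 mm
K4: ⌊282/2⌋ × 199 = 141 × 199 mm
K5: ⌊199/2⌋ × 141 = 99 × 141 mm

99 × 141 mm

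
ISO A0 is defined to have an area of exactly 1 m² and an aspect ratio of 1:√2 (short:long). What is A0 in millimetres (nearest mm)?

841 × 1189 mm

Let the short side be w mm. Then the long side is w√2 and w · w√2 = 10⁶ mm².
w² = 10⁶/√2, so w = 1000 / 2^(1/4) ≈ 840.9 mm; long side = 1000 · 2^(1/4) ≈ 1189.2 mm.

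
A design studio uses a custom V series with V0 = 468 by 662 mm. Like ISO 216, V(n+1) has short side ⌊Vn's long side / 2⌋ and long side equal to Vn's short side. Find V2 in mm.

234 × 331 mm

V1: ⌊662/2⌋ × 468 = 331 × 468 mm
V2: ⌊468/2⌋ × 331 = 234 × 331 mm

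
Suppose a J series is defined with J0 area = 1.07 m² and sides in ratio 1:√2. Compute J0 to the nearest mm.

870 × 1230 mm

Let the short side be w mm. Then w · w√2 = 1.07 m² = 1,070,000 mm².
w² = 1,070,000/√2, so w ≈ 869.8 mm; long side = w√2 ≈ 1230.1 mm.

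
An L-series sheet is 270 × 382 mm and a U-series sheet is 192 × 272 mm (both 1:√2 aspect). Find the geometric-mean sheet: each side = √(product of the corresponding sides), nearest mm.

Short side: √(270 · 192) = √51840 ≈ 227.7 → 228 mm
Long side: √(382 · 272) = √103904 ≈ 322.3 → 322 mm

228 × 322 mm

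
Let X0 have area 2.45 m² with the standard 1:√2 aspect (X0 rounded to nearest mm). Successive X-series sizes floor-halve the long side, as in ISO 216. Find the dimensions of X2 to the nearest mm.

658 × 930 mm

Let X0's short side be w mm. w · w√2 = 2.45 m² = 2,450,000 mm², so w ≈ 1316.2 mm and w√2 ≈ 1861.4 mm → X0 = 1316 × 1861 mm.
X1: ⌊1861/2⌋ × 1316 = 930 × 1316 mm
X2: ⌊1316/2⌋ × 930 = 658 × 930 mm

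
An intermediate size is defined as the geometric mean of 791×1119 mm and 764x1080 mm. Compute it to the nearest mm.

Short side: √(791 · 764) = √604324 ≈ 777.4 → 777 mm
Long side: √(1119 · 1080) = √1208520 ≈ 1099.3 → 1099 mm

777 × 1099 mm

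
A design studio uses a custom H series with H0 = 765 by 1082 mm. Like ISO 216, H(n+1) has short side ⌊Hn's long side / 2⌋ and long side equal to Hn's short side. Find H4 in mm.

H1: ⌊1082/2⌋ × 765 = 541 × 765 mm
H2: ⌊765/2⌋ × 541 = 382 × 541 mm
H3: ⌊541/2⌋ × 382 = 270 × 382 mm
H4: ⌊382/2⌋ × 270 = 191 × 270 mm

191 × 270 mm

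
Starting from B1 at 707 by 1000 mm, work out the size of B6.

B2: ⌊1000/2⌋ × 707 = 500 × 707 mm
B3: ⌊707/2⌋ × 500 = 353 × 500 mm
B4: ⌊500/2⌋ × 353 = 250 × 353 mm
B5: ⌊353/2⌋ × 250 = 176 × 250 mm
B6: ⌊250/2⌋ × 176 = 125 × 176 mm

125 × 176 mm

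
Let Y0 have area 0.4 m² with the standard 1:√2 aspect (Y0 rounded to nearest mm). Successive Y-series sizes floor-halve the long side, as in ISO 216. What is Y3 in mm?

188 × 266 mm

Let Y0's short side be w mm. w · w√2 = 0.4 m² = 400,000 mm², so w ≈ 531.8 mm and w√2 ≈ 752.1 mm → Y0 = 532 × 752 mm.
Y1: ⌊752/2⌋ × 532 = 376 × 532 mm
Y2: ⌊532/2⌋ × 376 = 266 × 376 mm
Y3: ⌊376/2⌋ × 266 = 188 × 266 mm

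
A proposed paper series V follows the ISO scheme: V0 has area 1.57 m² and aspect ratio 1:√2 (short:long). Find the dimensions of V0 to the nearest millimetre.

1054 × 1490 mm

Let the short side be w mm. Then w · w√2 = 1.57 m² = 1,570,000 mm².
w² = 1,570,000/√2, so w ≈ 1053.6 mm; long side = w√2 ≈ 1490.1 mm.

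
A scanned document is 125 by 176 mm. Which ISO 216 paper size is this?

Aspect ratio 176/125 ≈ 1.408 — close to the ISO √2 ≈ 1.414.
In the B-series (B0 = 1000 × 1414 mm): B6 = 125 × 176 mm.

B6 (125 × 176 mm)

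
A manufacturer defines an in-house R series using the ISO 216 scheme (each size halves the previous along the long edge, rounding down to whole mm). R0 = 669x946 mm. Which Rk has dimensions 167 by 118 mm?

R5

R0: 669 × 946 mm
R1: 473 × 669 mm
R2: 334 × 473 mm
R3: 236 × 334 mm
R4: 167 × 236 mm
R5: 118 × 167 mm
R6: 83 × 118 mm
→ matches R5.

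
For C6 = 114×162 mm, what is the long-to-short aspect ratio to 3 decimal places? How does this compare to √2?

1.421

162 / 114 = 1.421
ISO 216 targets √2 ≈ 1.414; the +0.007 deviation is from mm rounding.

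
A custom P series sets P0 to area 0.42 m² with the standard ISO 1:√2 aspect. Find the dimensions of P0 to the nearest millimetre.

Let the short side be w mm. Then w · w√2 = 0.42 m² = 420,000 mm².
w² = 420,000/√2, so w ≈ 545.0 mm; long side = w√2 ≈ 770.7 mm.

545 × 771 mm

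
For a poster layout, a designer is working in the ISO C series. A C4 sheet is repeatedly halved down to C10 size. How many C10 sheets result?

Each ISO step halves the sheet: 1 × C4 → 2 × C5 → 4 × C6 → 8 × C7 → …
From C4 to C10 is 6 halving steps: 2^6 = 64.

64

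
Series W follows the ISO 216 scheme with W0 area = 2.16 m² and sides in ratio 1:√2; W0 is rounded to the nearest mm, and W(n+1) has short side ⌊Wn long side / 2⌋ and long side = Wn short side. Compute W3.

437 × 618 mm

Let W0's short side be w mm. w · w√2 = 2.16 m² = 2,160,000 mm², so w ≈ 1235.9 mm and w√2 ≈ 1747.8 mm → W0 = 1236 × 1748 mm.
W1: ⌊1748/2⌋ × 1236 = 874 × 1236 mm
W2: ⌊1236/2⌋ × 874 = 618 × 874 mm
W3: ⌊874/2⌋ × 618 = 437 × 618 mm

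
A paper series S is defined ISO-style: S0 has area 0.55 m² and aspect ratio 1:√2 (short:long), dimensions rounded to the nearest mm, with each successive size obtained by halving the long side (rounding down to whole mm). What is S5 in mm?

Let S0's short side be w mm. w · w√2 = 0.55 m² = 550,000 mm², so w ≈ 623.6 mm and w√2 ≈ 881.9 mm → S0 = 624 × 882 mm.
S1: ⌊882/2⌋ × 624 = 441 × 624 mm
S2: ⌊624/2⌋ × 441 = 312 × 441 mm
S3: ⌊441/2⌋ × 312 = 220 × 312 mm
S4: ⌊312/2⌋ × 220 = 156 × 220 mm
S5: ⌊220/2⌋ × 156 = 110 × 156 mm

110 × 156 mm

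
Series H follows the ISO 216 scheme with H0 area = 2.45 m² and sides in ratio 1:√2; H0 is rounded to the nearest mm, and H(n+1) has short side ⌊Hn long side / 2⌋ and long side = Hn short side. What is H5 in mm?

232 × 329 mm

Let H0's short side be w mm. w · w√2 = 2.45 m² = 2,450,000 mm², so w ≈ 1316.2 mm and w√2 ≈ 1861.4 mm → H0 = 1316 × 1861 mm.
H1: ⌊1861/2⌋ × 1316 = 930 × 1316 mm
H2: ⌊1316/2⌋ × 930 = 658 × 930 mm
H3: ⌊930/2⌋ × 658 = 465 × 658 mm
H4: ⌊658/2⌋ × 465 = 329 × 465 mm
H5: ⌊465/2⌋ × 329 = 232 × 329 mm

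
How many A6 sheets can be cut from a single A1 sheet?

A1 = 594 × 841 mm; A6 = 105 × 148 mm.
Each halving step doubles the count; 5 steps from A1 to A6.
2^5 = 32.

32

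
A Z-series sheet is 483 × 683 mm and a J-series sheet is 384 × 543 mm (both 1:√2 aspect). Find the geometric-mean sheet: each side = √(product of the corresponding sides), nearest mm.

Short side: √(483 · 384) = √185472 ≈ 430.7 → 431 mm
Long side: √(683 · 543) = √370869 ≈ 609.0 → 609 mm

431 × 609 mm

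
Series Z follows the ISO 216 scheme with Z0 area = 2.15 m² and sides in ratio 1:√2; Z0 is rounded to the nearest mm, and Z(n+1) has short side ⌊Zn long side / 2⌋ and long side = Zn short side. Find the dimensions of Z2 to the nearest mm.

Let Z0's short side be w mm. w · w√2 = 2.15 m² = 2,150,000 mm², so w ≈ 1233.0 mm and w√2 ≈ 1743.7 mm → Z0 = 1233 × 1744 mm.
Z1: ⌊1744/2⌋ × 1233 = 872 × 1233 mm
Z2: ⌊1233/2⌋ × 872 = 616 × 872 mm

616 × 872 mm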